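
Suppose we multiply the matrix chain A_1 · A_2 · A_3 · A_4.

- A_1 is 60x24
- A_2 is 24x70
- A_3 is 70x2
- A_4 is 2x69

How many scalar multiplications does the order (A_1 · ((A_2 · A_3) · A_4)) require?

(A_2 · A_3): 24×70 by 70×2 → 24×2, cost 24·70·2 = 3360
((A_2 · A_3) · A_4): 24×2 by 2×69 → 24×69, cost 24·2·69 = 3312; cumulative 6672
(A_1 · ((A_2 · A_3) · A_4)): 60×24 by 24×69 → 60×69, cost 60·24·69 = 99360; cumulative 106032
Total: 106032 scalar multiplications.

106032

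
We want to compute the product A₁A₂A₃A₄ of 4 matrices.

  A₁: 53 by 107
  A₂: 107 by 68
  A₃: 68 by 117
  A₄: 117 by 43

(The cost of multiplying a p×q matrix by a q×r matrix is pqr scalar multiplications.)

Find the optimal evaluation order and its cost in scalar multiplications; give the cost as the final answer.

Adjacent pairs: A₁A₂ = 53·107·68 = 385628; A₂A₃ = 107·68·117 = 851292; A₃A₄ = 68·117·43 = 342108.
Length 3: A₁..A₃: k=1: 0+851292+53·107·117=1514799; k=2: 385628+0+53·68·117=807296 → min 807296 | A₂..A₄: k=2: 0+342108+107·68·43=654976; k=3: 851292+0+107·117·43=1389609 → min 654976.
Length 4: A₁..A₄: k=1: 0+654976+53·107·43=898829; k=2: 385628+342108+53·68·43=882708; k=3: 807296+0+53·117·43=1073939 → min 882708.
Optimal parenthesization: ((A₁A₂)(A₃A₄)) with cost 882708.

882708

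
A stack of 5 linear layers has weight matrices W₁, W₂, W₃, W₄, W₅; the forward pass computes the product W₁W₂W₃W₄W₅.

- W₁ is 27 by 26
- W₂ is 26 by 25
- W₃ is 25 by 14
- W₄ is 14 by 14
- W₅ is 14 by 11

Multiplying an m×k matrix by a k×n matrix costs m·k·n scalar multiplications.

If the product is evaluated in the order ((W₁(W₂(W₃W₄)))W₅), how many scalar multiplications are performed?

27986

(W₃W₄): 25×14 by 14×14 → 25×14, cost 25·14·14 = 4900
(W₂(W₃W₄)): 26×25 by 25×14 → 26×14, cost 26·25·14 = 9100; cumulative 14000
(W₁(W₂(W₃W₄))): 27×26 by 26×14 → 27×14, cost 27·26·14 = 9828; cumulative 23828
((W₁(W₂(W₃W₄)))W₅): 27×14 by 14×11 → 27×11, cost 27·14·11 = 4158; cumulative 27986
Total: 27986 scalar multiplications.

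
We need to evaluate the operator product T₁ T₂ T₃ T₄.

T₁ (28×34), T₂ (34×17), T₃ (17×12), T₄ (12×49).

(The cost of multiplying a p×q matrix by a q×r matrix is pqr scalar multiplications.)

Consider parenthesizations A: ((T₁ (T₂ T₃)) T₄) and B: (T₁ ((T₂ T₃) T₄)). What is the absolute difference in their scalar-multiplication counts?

38752

Order A = ((T₁ (T₂ T₃)) T₄): (T₂ T₃): 34×17 by 17×12 → 34×12, cost 34·17·12 = 6936; (T₁ (T₂ T₃)): 28×34 by 34×12 → 28×12, cost 28·34·12 = 11424; cumulative 18360; ((T₁ (T₂ T₃)) T₄): 28×12 by 12×49 → 28×49, cost 28·12·49 = 16464; cumulative 34824. Total 34824.
Order B = (T₁ ((T₂ T₃) T₄)): (T₂ T₃): 34×17 by 17×12 → 34×12, cost 34·17·12 = 6936; ((T₂ T₃) T₄): 34×12 by 12×49 → 34×49, cost 34·12·49 = 19992; cumulative 26928; (T₁ ((T₂ T₃) T₄)): 28×34 by 34×49 → 28×49, cost 28·34·49 = 46648; cumulative 73576. Total 73576.
Difference: |34824 − 73576| = 38752.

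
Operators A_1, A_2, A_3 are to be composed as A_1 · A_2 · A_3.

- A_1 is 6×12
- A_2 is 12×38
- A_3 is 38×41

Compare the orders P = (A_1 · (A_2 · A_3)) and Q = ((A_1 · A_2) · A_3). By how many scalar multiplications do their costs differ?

9564

Order P = (A_1 · (A_2 · A_3)): (A_2 · A_3): 12×38 by 38×41 → 12×41, cost 12·38·41 = 18696; (A_1 · (A_2 · A_3)): 6×12 by 12×41 → 6×41, cost 6·12·41 = 2952; cumulative 21648. Total 21648.
Order Q = ((A_1 · A_2) · A_3): (A_1 · A_2): 6×12 by 12×38 → 6×38, cost 6·12·38 = 2736; ((A_1 · A_2) · A_3): 6×38 by 38×41 → 6×41, cost 6·38·41 = 9348; cumulative 12084. Total 12084.
Difference: |21648 − 12084| = 9564.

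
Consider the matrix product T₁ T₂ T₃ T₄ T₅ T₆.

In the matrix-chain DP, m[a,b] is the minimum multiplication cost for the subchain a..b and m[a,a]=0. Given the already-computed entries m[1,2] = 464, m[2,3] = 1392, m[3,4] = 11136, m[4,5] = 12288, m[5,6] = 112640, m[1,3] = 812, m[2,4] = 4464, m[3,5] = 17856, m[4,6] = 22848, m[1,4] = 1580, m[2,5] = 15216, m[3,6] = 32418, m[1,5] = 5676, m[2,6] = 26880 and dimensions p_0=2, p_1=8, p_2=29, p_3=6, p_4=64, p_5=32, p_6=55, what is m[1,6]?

m[1,6] = min over k∈[1,5] of m[1,k]+m[k+1,6]+p_{0}·p_k·p_{6}.
k=1: 0 + 26880 + 2·8·55 = 27760; k=2: 464 + 32418 + 2·29·55 = 36072; k=3: 812 + 22848 + 2·6·55 = 24320; k=4: 1580 + 112640 + 2·64·55 = 121260; k=5: 5676 + 0 + 2·32·55 = 9196.
Minimum: 9196 at k=5.

9196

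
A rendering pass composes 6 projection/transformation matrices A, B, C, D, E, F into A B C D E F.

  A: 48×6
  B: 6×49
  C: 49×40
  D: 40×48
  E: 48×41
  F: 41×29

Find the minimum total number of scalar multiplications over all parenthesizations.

Adjacent pairs: AB = 48·6·49 = 14112; BC = 6·49·40 = 11760; CD = 49·40·48 = 94080; DE = 40·48·41 = 78720; EF = 48·41·29 = 57072.
Length 3: A..C: k=1: 0+11760+48·6·40=23280; k=2: 14112+0+48·49·40=108192 → min 23280 | B..D: k=2: 0+94080+6·49·48=108192; k=3: 11760+0+6·40·48=23280 → min 23280 | C..E: k=3: 0+78720+49·40·41=159080; k=4: 94080+0+49·48·41=190512 → min 159080 | D..F: k=4: 0+57072+40·48·29=112752; k=5: 78720+0+40·41·29=126280 → min 112752.
Length 4: A..D: k=1: 0+23280+48·6·48=37104; k=2: 14112+94080+48·49·48=221088; k=3: 23280+0+48·40·48=115440 → min 37104 | B..E: k=2: 0+159080+6·49·41=171134; k=3: 11760+78720+6·40·41=100320; k=4: 23280+0+6·48·41=35088 → min 35088 | C..F: k=3: 0+112752+49·40·29=169592; k=4: 94080+57072+49·48·29=219360; k=5: 159080+0+49·41·29=217341 → min 169592.
Length 5: A..E: k=1: 0+35088+48·6·41=46896; k=2: 14112+159080+48·49·41=269624; k=3: 23280+78720+48·40·41=180720; k=4: 37104+0+48·48·41=131568 → min 46896 | B..F: k=2: 0+169592+6·49·29=178118; k=3: 11760+112752+6·40·29=131472; k=4: 23280+57072+6·48·29=88704; k=5: 35088+0+6·41·29=42222 → min 42222.
Length 6: A..F: k=1: 0+42222+48·6·29=50574; k=2: 14112+169592+48·49·29=251912; k=3: 23280+112752+48·40·29=191712; k=4: 37104+57072+48·48·29=160992; k=5: 46896+0+48·41·29=103968 → min 50574.
Optimal order: (A ((((B C) D) E) F)) with cost 50574.

50574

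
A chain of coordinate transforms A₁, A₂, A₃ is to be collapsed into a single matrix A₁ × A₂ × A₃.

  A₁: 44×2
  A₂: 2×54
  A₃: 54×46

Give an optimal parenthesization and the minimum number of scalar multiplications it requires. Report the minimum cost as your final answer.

9016

(A₁ × (A₂ × A₃)): cost 9016.
((A₁ × A₂) × A₃): cost 114048.
Optimal: (A₁ × (A₂ × A₃)) with cost 9016.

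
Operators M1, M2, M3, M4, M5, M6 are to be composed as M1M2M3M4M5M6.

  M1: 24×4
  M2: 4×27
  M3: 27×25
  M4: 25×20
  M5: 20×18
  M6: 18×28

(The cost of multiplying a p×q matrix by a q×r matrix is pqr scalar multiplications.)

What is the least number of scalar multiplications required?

Adjacent pairs: M1M2 = 24·4·27 = 2592; M2M3 = 4·27·25 = 2700; M3M4 = 27·25·20 = 13500; M4M5 = 25·20·18 = 9000; M5M6 = 20·18·28 = 10080.
Length 3: M1..M3: k=1: 0+2700+24·4·25=5100; k=2: 2592+0+24·27·25=18792 → min 5100 | M2..M4: k=2: 0+13500+4·27·20=15660; k=3: 2700+0+4·25·20=4700 → min 4700 | M3..M5: k=3: 0+9000+27·25·18=21150; k=4: 13500+0+27·20·18=23220 → min 21150 | M4..M6: k=4: 0+10080+25·20·28=24080; k=5: 9000+0+25·18·28=21600 → min 21600.
Length 4: M1..M4: k=1: 0+4700+24·4·20=6620; k=2: 2592+13500+24·27·20=29052; k=3: 5100+0+24·25·20=17100 → min 6620 | M2..M5: k=2: 0+21150+4·27·18=23094; k=3: 2700+9000+4·25·18=13500; k=4: 4700+0+4·20·18=6140 → min 6140 | M3..M6: k=3: 0+21600+27·25·28=40500; k=4: 13500+10080+27·20·28=38700; k=5: 21150+0+27·18·28=34758 → min 34758.
Length 5: M1..M5: k=1: 0+6140+24·4·18=7868; k=2: 2592+21150+24·27·18=35406; k=3: 5100+9000+24·25·18=24900; k=4: 6620+0+24·20·18=15260 → min 7868 | M2..M6: k=2: 0+34758+4·27·28=37782; k=3: 2700+21600+4·25·28=27100; k=4: 4700+10080+4·20·28=17020; k=5: 6140+0+4·18·28=8156 → min 8156.
Length 6: M1..M6: k=1: 0+8156+24·4·28=10844; k=2: 2592+34758+24·27·28=55494; k=3: 5100+21600+24·25·28=43500; k=4: 6620+10080+24·20·28=30140; k=5: 7868+0+24·18·28=19964 → min 10844.
Optimal order: (M1((((M2M3)M4)M5)M6)) with cost 10844.

10844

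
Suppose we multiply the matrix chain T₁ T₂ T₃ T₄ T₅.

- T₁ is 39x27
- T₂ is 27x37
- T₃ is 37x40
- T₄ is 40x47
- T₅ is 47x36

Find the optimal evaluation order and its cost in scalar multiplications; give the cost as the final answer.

Adjacent pairs: T₁T₂ = 39·27·37 = 38961; T₂T₃ = 27·37·40 = 39960; T₃T₄ = 37·40·47 = 69560; T₄T₅ = 40·47·36 = 67680.
Length 3: T₁..T₃: k=1: 0+39960+39·27·40=82080; k=2: 38961+0+39·37·40=96681 → min 82080 | T₂..T₄: k=2: 0+69560+27·37·47=116513; k=3: 39960+0+27·40·47=90720 → min 90720 | T₃..T₅: k=3: 0+67680+37·40·36=120960; k=4: 69560+0+37·47·36=132164 → min 120960.
Length 4: T₁..T₄: k=1: 0+90720+39·27·47=140211; k=2: 38961+69560+39·37·47=176342; k=3: 82080+0+39·40·47=155400 → min 140211 | T₂..T₅: k=2: 0+120960+27·37·36=156924; k=3: 39960+67680+27·40·36=146520; k=4: 90720+0+27·47·36=136404 → min 136404.
Length 5: T₁..T₅: k=1: 0+136404+39·27·36=174312; k=2: 38961+120960+39·37·36=211869; k=3: 82080+67680+39·40·36=205920; k=4: 140211+0+39·47·36=206199 → min 174312.
Optimal parenthesization: (T₁ (((T₂ T₃) T₄) T₅)) with cost 174312.

174312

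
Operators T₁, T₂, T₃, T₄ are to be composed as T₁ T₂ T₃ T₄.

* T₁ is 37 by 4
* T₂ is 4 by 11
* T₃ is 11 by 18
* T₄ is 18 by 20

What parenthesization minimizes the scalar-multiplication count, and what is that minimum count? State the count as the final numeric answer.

5192

Adjacent pairs: T₁T₂ = 37·4·11 = 1628; T₂T₃ = 4·11·18 = 792; T₃T₄ = 11·18·20 = 3960.
Length 3: T₁..T₃: k=1: 0+792+37·4·18=3456; k=2: 1628+0+37·11·18=8954 → min 3456 | T₂..T₄: k=2: 0+3960+4·11·20=4840; k=3: 792+0+4·18·20=2232 → min 2232.
Length 4: T₁..T₄: k=1: 0+2232+37·4·20=5192; k=2: 1628+3960+37·11·20=13728; k=3: 3456+0+37·18·20=16776 → min 5192.
Optimal parenthesization: (T₁ ((T₂ T₃) T₄)) with cost 5192.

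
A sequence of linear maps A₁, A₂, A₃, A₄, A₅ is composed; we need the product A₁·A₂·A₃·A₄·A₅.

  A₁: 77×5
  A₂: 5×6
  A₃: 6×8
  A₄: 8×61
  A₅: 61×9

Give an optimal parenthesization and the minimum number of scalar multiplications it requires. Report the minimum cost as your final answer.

8457

Adjacent pairs: A₁A₂ = 77·5·6 = 2310; A₂A₃ = 5·6·8 = 240; A₃A₄ = 6·8·61 = 2928; A₄A₅ = 8·61·9 = 4392.
Length 3: A₁..A₃: k=1: 0+240+77·5·8=3320; k=2: 2310+0+77·6·8=6006 → min 3320 | A₂..A₄: k=2: 0+2928+5·6·61=4758; k=3: 240+0+5·8·61=2680 → min 2680 | A₃..A₅: k=3: 0+4392+6·8·9=4824; k=4: 2928+0+6·61·9=6222 → min 4824.
Length 4: A₁..A₄: k=1: 0+2680+77·5·61=26165; k=2: 2310+2928+77·6·61=33420; k=3: 3320+0+77·8·61=40896 → min 26165 | A₂..A₅: k=2: 0+4824+5·6·9=5094; k=3: 240+4392+5·8·9=4992; k=4: 2680+0+5·61·9=5425 → min 4992.
Length 5: A₁..A₅: k=1: 0+4992+77·5·9=8457; k=2: 2310+4824+77·6·9=11292; k=3: 3320+4392+77·8·9=13256; k=4: 26165+0+77·61·9=68438 → min 8457.
Optimal parenthesization: (A₁·((A₂·A₃)·(A₄·A₅))) with cost 8457.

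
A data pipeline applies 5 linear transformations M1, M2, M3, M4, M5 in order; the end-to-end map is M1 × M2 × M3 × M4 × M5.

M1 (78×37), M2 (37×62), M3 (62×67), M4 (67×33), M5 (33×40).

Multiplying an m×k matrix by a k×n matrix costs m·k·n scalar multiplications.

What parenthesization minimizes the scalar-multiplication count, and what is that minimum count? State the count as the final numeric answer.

377064

Adjacent pairs: M1M2 = 78·37·62 = 178932; M2M3 = 37·62·67 = 153698; M3M4 = 62·67·33 = 137082; M4M5 = 67·33·40 = 88440.
Length 3: M1..M3: k=1: 0+153698+78·37·67=347060; k=2: 178932+0+78·62·67=502944 → min 347060 | M2..M4: k=2: 0+137082+37·62·33=212784; k=3: 153698+0+37·67·33=235505 → min 212784 | M3..M5: k=3: 0+88440+62·67·40=254600; k=4: 137082+0+62·33·40=218922 → min 218922.
Length 4: M1..M4: k=1: 0+212784+78·37·33=308022; k=2: 178932+137082+78·62·33=475602; k=3: 347060+0+78·67·33=519518 → min 308022 | M2..M5: k=2: 0+218922+37·62·40=310682; k=3: 153698+88440+37·67·40=341298; k=4: 212784+0+37·33·40=261624 → min 261624.
Length 5: M1..M5: k=1: 0+261624+78·37·40=377064; k=2: 178932+218922+78·62·40=591294; k=3: 347060+88440+78·67·40=644540; k=4: 308022+0+78·33·40=410982 → min 377064.
Optimal parenthesization: (M1 × ((M2 × (M3 × M4)) × M5)) with cost 377064.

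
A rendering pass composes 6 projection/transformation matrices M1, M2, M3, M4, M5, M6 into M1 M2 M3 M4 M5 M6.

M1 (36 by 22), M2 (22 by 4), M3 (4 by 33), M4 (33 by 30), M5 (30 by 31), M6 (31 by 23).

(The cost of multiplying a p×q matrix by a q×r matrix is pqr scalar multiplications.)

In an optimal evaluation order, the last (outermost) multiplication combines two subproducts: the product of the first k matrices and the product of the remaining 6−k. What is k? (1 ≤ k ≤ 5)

2

Adjacent pairs: M1M2 = 36·22·4 = 3168; M2M3 = 22·4·33 = 2904; M3M4 = 4·33·30 = 3960; M4M5 = 33·30·31 = 30690; M5M6 = 30·31·23 = 21390.
Length 3: M1..M3: k=1: 0+2904+36·22·33=29040; k=2: 3168+0+36·4·33=7920 → min 7920 | M2..M4: k=2: 0+3960+22·4·30=6600; k=3: 2904+0+22·33·30=24684 → min 6600 | M3..M5: k=3: 0+30690+4·33·31=34782; k=4: 3960+0+4·30·31=7680 → min 7680 | M4..M6: k=4: 0+21390+33·30·23=44160; k=5: 30690+0+33·31·23=54219 → min 44160.
Length 4: M1..M4: k=1: 0+6600+36·22·30=30360; k=2: 3168+3960+36·4·30=11448; k=3: 7920+0+36·33·30=43560 → min 11448 | M2..M5: k=2: 0+7680+22·4·31=10408; k=3: 2904+30690+22·33·31=56100; k=4: 6600+0+22·30·31=27060 → min 10408 | M3..M6: k=3: 0+44160+4·33·23=47196; k=4: 3960+21390+4·30·23=28110; k=5: 7680+0+4·31·23=10532 → min 10532.
Length 5: M1..M5: k=1: 0+10408+36·22·31=34960; k=2: 3168+7680+36·4·31=15312; k=3: 7920+30690+36·33·31=75438; k=4: 11448+0+36·30·31=44928 → min 15312 | M2..M6: k=2: 0+10532+22·4·23=12556; k=3: 2904+44160+22·33·23=63762; k=4: 6600+21390+22·30·23=43170; k=5: 10408+0+22·31·23=26094 → min 12556.
Top-level splits: k=1: (M1..M1)·(M2..M6) → 0+12556+36·22·23 = 30772; k=2: (M1..M2)·(M3..M6) → 3168+10532+36·4·23 = 17012; k=3: (M1..M3)·(M4..M6) → 7920+44160+36·33·23 = 79404; k=4: (M1..M4)·(M5..M6) → 11448+21390+36·30·23 = 57678; k=5: (M1..M5)·(M6..M6) → 15312+0+36·31·23 = 40980.
Best split is after M2, i.e. k = 2.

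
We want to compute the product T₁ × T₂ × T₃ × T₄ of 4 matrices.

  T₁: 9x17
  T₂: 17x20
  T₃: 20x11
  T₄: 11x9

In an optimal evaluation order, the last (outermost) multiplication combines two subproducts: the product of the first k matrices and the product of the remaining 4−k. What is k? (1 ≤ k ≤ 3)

Adjacent pairs: T₁T₂ = 9·17·20 = 3060; T₂T₃ = 17·20·11 = 3740; T₃T₄ = 20·11·9 = 1980.
Length 3: T₁..T₃: k=1: 0+3740+9·17·11=5423; k=2: 3060+0+9·20·11=5040 → min 5040 | T₂..T₄: k=2: 0+1980+17·20·9=5040; k=3: 3740+0+17·11·9=5423 → min 5040.
Top-level splits: k=1: (T₁..T₁)·(T₂..T₄) → 0+5040+9·17·9 = 6417; k=2: (T₁..T₂)·(T₃..T₄) → 3060+1980+9·20·9 = 6660; k=3: (T₁..T₃)·(T₄..T₄) → 5040+0+9·11·9 = 5931.
Best split is after T₃, i.e. k = 3.

3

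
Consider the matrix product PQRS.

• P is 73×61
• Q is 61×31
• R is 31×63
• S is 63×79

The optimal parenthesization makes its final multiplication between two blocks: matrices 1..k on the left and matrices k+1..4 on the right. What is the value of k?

Adjacent pairs: PQ = 73·61·31 = 138043; QR = 61·31·63 = 119133; RS = 31·63·79 = 154287.
Length 3: P..R: k=1: 0+119133+73·61·63=399672; k=2: 138043+0+73·31·63=280612 → min 280612 | Q..S: k=2: 0+154287+61·31·79=303676; k=3: 119133+0+61·63·79=422730 → min 303676.
Top-level splits: k=1: (P..P)·(Q..S) → 0+303676+73·61·79 = 655463; k=2: (P..Q)·(R..S) → 138043+154287+73·31·79 = 471107; k=3: (P..R)·(S..S) → 280612+0+73·63·79 = 643933.
Best split is after Q, i.e. k = 2.

2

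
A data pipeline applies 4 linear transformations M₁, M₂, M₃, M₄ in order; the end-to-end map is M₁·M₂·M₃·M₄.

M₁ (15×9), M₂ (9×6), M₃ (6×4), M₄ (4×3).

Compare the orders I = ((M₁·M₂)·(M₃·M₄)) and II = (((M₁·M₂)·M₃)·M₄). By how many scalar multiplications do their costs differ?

Order I = ((M₁·M₂)·(M₃·M₄)): (M₁·M₂): 15×9 by 9×6 → 15×6, cost 15·9·6 = 810; (M₃·M₄): 6×4 by 4×3 → 6×3, cost 6·4·3 = 72; ((M₁·M₂)·(M₃·M₄)): 15×6 by 6×3 → 15×3, cost 15·6·3 = 270; cumulative 1152. Total 1152.
Order II = (((M₁·M₂)·M₃)·M₄): (M₁·M₂): 15×9 by 9×6 → 15×6, cost 15·9·6 = 810; ((M₁·M₂)·M₃): 15×6 by 6×4 → 15×4, cost 15·6·4 = 360; cumulative 1170; (((M₁·M₂)·M₃)·M₄): 15×4 by 4×3 → 15×3, cost 15·4·3 = 180; cumulative 1350. Total 1350.
Difference: |1152 − 1350| = 198.

198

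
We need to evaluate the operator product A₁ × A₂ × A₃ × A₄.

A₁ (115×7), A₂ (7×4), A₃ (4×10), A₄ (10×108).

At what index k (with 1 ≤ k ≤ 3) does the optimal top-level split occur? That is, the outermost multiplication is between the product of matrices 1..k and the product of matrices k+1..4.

2

Adjacent pairs: A₁A₂ = 115·7·4 = 3220; A₂A₃ = 7·4·10 = 280; A₃A₄ = 4·10·108 = 4320.
Length 3: A₁..A₃: k=1: 0+280+115·7·10=8330; k=2: 3220+0+115·4·10=7820 → min 7820 | A₂..A₄: k=2: 0+4320+7·4·108=7344; k=3: 280+0+7·10·108=7840 → min 7344.
Top-level splits: k=1: (A₁..A₁)·(A₂..A₄) → 0+7344+115·7·108 = 94284; k=2: (A₁..A₂)·(A₃..A₄) → 3220+4320+115·4·108 = 57220; k=3: (A₁..A₃)·(A₄..A₄) → 7820+0+115·10·108 = 132020.
Best split is after A₂, i.e. k = 2.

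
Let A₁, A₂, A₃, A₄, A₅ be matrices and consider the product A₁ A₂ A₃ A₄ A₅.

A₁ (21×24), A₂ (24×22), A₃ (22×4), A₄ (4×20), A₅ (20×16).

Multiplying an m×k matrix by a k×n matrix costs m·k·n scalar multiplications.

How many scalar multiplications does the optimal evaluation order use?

Adjacent pairs: A₁A₂ = 21·24·22 = 11088; A₂A₃ = 24·22·4 = 2112; A₃A₄ = 22·4·20 = 1760; A₄A₅ = 4·20·16 = 1280.
Length 3: A₁..A₃: k=1: 0+2112+21·24·4=4128; k=2: 11088+0+21·22·4=12936 → min 4128 | A₂..A₄: k=2: 0+1760+24·22·20=12320; k=3: 2112+0+24·4·20=4032 → min 4032 | A₃..A₅: k=3: 0+1280+22·4·16=2688; k=4: 1760+0+22·20·16=8800 → min 2688.
Length 4: A₁..A₄: k=1: 0+4032+21·24·20=14112; k=2: 11088+1760+21·22·20=22088; k=3: 4128+0+21·4·20=5808 → min 5808 | A₂..A₅: k=2: 0+2688+24·22·16=11136; k=3: 2112+1280+24·4·16=4928; k=4: 4032+0+24·20·16=11712 → min 4928.
Length 5: A₁..A₅: k=1: 0+4928+21·24·16=12992; k=2: 11088+2688+21·22·16=21168; k=3: 4128+1280+21·4·16=6752; k=4: 5808+0+21·20·16=12528 → min 6752.
Optimal order: ((A₁ (A₂ A₃)) (A₄ A₅)) with cost 6752.

6752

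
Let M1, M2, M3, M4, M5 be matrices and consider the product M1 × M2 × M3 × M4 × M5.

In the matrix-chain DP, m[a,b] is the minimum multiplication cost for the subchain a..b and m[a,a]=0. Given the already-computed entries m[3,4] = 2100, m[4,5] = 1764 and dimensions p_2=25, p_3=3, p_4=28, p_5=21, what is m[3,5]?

3339

m[3,5] = min over k∈[3,4] of m[3,k]+m[k+1,5]+p_{2}·p_k·p_{5}.
k=3: 0 + 1764 + 25·3·21 = 3339; k=4: 2100 + 0 + 25·28·21 = 16800.
Minimum: 3339 at k=3.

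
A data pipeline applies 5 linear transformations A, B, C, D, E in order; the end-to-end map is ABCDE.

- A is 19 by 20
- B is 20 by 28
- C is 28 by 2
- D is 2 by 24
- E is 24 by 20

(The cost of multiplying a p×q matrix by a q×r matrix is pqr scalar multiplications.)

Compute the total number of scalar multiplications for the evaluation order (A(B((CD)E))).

33584

(CD): 28×2 by 2×24 → 28×24, cost 28·2·24 = 1344
((CD)E): 28×24 by 24×20 → 28×20, cost 28·24·20 = 13440; cumulative 14784
(B((CD)E)): 20×28 by 28×20 → 20×20, cost 20·28·20 = 11200; cumulative 25984
(A(B((CD)E))): 19×20 by 20×20 → 19×20, cost 19·20·20 = 7600; cumulative 33584
Total: 33584 scalar multiplications.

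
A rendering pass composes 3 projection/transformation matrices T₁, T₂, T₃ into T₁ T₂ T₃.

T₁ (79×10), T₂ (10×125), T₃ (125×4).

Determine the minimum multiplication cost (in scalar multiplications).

8160

Order (T₁ (T₂ T₃)): (T₂ T₃): 10×125 by 125×4 → 10×4, cost 10·125·4 = 5000; (T₁ (T₂ T₃)): 79×10 by 10×4 → 79×4, cost 79·10·4 = 3160; cumulative 8160. Total 8160.
Order ((T₁ T₂) T₃): (T₁ T₂): 79×10 by 10×125 → 79×125, cost 79·10·125 = 98750; ((T₁ T₂) T₃): 79×125 by 125×4 → 79×4, cost 79·125·4 = 39500; cumulative 138250. Total 138250.
Minimum: 8160.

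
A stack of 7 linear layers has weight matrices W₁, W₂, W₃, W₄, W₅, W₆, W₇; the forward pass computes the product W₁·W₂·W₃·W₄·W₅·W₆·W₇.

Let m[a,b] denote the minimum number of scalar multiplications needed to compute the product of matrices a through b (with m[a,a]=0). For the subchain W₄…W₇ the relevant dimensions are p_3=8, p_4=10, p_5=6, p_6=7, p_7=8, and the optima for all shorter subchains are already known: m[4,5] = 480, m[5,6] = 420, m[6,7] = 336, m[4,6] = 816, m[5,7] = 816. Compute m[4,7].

m[4,7] = min over k∈[4,6] of m[4,k]+m[k+1,7]+p_{3}·p_k·p_{7}.
k=4: 0 + 816 + 8·10·8 = 1456; k=5: 480 + 336 + 8·6·8 = 1200; k=6: 816 + 0 + 8·7·8 = 1264.
Minimum: 1200 at k=5.

1200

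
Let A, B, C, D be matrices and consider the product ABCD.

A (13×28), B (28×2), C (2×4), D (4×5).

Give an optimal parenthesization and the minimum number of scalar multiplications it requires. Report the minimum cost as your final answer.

Adjacent pairs: AB = 13·28·2 = 728; BC = 28·2·4 = 224; CD = 2·4·5 = 40.
Length 3: A..C: k=1: 0+224+13·28·4=1680; k=2: 728+0+13·2·4=832 → min 832 | B..D: k=2: 0+40+28·2·5=320; k=3: 224+0+28·4·5=784 → min 320.
Length 4: A..D: k=1: 0+320+13·28·5=2140; k=2: 728+40+13·2·5=898; k=3: 832+0+13·4·5=1092 → min 898.
Optimal parenthesization: ((AB)(CD)) with cost 898.

898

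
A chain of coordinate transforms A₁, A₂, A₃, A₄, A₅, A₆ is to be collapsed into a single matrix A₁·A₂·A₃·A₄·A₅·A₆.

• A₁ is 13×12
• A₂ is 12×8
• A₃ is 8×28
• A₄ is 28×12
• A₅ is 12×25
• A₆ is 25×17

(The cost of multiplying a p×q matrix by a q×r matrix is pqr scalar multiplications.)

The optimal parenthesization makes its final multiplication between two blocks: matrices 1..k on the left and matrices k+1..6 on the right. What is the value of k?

Adjacent pairs: A₁A₂ = 13·12·8 = 1248; A₂A₃ = 12·8·28 = 2688; A₃A₄ = 8·28·12 = 2688; A₄A₅ = 28·12·25 = 8400; A₅A₆ = 12·25·17 = 5100.
Length 3: A₁..A₃: k=1: 0+2688+13·12·28=7056; k=2: 1248+0+13·8·28=4160 → min 4160 | A₂..A₄: k=2: 0+2688+12·8·12=3840; k=3: 2688+0+12·28·12=6720 → min 3840 | A₃..A₅: k=3: 0+8400+8·28·25=14000; k=4: 2688+0+8·12·25=5088 → min 5088 | A₄..A₆: k=4: 0+5100+28·12·17=10812; k=5: 8400+0+28·25·17=20300 → min 10812.
Length 4: A₁..A₄: k=1: 0+3840+13·12·12=5712; k=2: 1248+2688+13·8·12=5184; k=3: 4160+0+13·28·12=8528 → min 5184 | A₂..A₅: k=2: 0+5088+12·8·25=7488; k=3: 2688+8400+12·28·25=19488; k=4: 3840+0+12·12·25=7440 → min 7440 | A₃..A₆: k=3: 0+10812+8·28·17=14620; k=4: 2688+5100+8·12·17=9420; k=5: 5088+0+8·25·17=8488 → min 8488.
Length 5: A₁..A₅: k=1: 0+7440+13·12·25=11340; k=2: 1248+5088+13·8·25=8936; k=3: 4160+8400+13·28·25=21660; k=4: 5184+0+13·12·25=9084 → min 8936 | A₂..A₆: k=2: 0+8488+12·8·17=10120; k=3: 2688+10812+12·28·17=19212; k=4: 3840+5100+12·12·17=11388; k=5: 7440+0+12·25·17=12540 → min 10120.
Top-level splits: k=1: (A₁..A₁)·(A₂..A₆) → 0+10120+13·12·17 = 12772; k=2: (A₁..A₂)·(A₃..A₆) → 1248+8488+13·8·17 = 11504; k=3: (A₁..A₃)·(A₄..A₆) → 4160+10812+13·28·17 = 21160; k=4: (A₁..A₄)·(A₅..A₆) → 5184+5100+13·12·17 = 12936; k=5: (A₁..A₅)·(A₆..A₆) → 8936+0+13·25·17 = 14461.
Best split is after A₂, i.e. k = 2.

2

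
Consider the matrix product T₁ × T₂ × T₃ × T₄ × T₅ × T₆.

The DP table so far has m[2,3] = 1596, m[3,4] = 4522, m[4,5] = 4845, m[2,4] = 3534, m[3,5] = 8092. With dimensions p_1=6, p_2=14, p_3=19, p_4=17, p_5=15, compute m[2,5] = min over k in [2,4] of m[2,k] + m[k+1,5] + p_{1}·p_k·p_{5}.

m[2,5] = min over k∈[2,4] of m[2,k]+m[k+1,5]+p_{1}·p_k·p_{5}.
k=2: 0 + 8092 + 6·14·15 = 9352; k=3: 1596 + 4845 + 6·19·15 = 8151; k=4: 3534 + 0 + 6·17·15 = 5064.
Minimum: 5064 at k=4.

5064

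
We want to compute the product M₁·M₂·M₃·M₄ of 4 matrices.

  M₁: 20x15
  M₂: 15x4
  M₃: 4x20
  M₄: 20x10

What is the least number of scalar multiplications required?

2800

Adjacent pairs: M₁M₂ = 20·15·4 = 1200; M₂M₃ = 15·4·20 = 1200; M₃M₄ = 4·20·10 = 800.
Length 3: M₁..M₃: k=1: 0+1200+20·15·20=7200; k=2: 1200+0+20·4·20=2800 → min 2800 | M₂..M₄: k=2: 0+800+15·4·10=1400; k=3: 1200+0+15·20·10=4200 → min 1400.
Length 4: M₁..M₄: k=1: 0+1400+20·15·10=4400; k=2: 1200+800+20·4·10=2800; k=3: 2800+0+20·20·10=6800 → min 2800.
Optimal order: ((M₁·M₂)·(M₃·M₄)) with cost 2800.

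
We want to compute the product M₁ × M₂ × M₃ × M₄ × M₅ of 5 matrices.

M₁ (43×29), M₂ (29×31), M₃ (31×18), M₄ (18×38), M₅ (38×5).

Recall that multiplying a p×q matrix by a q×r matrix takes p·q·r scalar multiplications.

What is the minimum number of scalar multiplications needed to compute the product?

16940

Adjacent pairs: M₁M₂ = 43·29·31 = 38657; M₂M₃ = 29·31·18 = 16182; M₃M₄ = 31·18·38 = 21204; M₄M₅ = 18·38·5 = 3420.
Length 3: M₁..M₃: k=1: 0+16182+43·29·18=38628; k=2: 38657+0+43·31·18=62651 → min 38628 | M₂..M₄: k=2: 0+21204+29·31·38=55366; k=3: 16182+0+29·18·38=36018 → min 36018 | M₃..M₅: k=3: 0+3420+31·18·5=6210; k=4: 21204+0+31·38·5=27094 → min 6210.
Length 4: M₁..M₄: k=1: 0+36018+43·29·38=83404; k=2: 38657+21204+43·31·38=110515; k=3: 38628+0+43·18·38=68040 → min 68040 | M₂..M₅: k=2: 0+6210+29·31·5=10705; k=3: 16182+3420+29·18·5=22212; k=4: 36018+0+29·38·5=41528 → min 10705.
Length 5: M₁..M₅: k=1: 0+10705+43·29·5=16940; k=2: 38657+6210+43·31·5=51532; k=3: 38628+3420+43·18·5=45918; k=4: 68040+0+43·38·5=76210 → min 16940.
Optimal order: (M₁ × (M₂ × (M₃ × (M₄ × M₅)))) with cost 16940.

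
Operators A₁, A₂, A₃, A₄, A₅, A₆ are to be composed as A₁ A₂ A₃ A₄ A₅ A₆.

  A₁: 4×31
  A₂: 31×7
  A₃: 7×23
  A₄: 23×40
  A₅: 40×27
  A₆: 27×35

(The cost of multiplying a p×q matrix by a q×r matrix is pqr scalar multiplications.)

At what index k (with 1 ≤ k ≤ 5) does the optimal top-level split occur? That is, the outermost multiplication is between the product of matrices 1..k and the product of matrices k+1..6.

5

Adjacent pairs: A₁A₂ = 4·31·7 = 868; A₂A₃ = 31·7·23 = 4991; A₃A₄ = 7·23·40 = 6440; A₄A₅ = 23·40·27 = 24840; A₅A₆ = 40·27·35 = 37800.
Length 3: A₁..A₃: k=1: 0+4991+4·31·23=7843; k=2: 868+0+4·7·23=1512 → min 1512 | A₂..A₄: k=2: 0+6440+31·7·40=15120; k=3: 4991+0+31·23·40=33511 → min 15120 | A₃..A₅: k=3: 0+24840+7·23·27=29187; k=4: 6440+0+7·40·27=14000 → min 14000 | A₄..A₆: k=4: 0+37800+23·40·35=70000; k=5: 24840+0+23·27·35=46575 → min 46575.
Length 4: A₁..A₄: k=1: 0+15120+4·31·40=20080; k=2: 868+6440+4·7·40=8428; k=3: 1512+0+4·23·40=5192 → min 5192 | A₂..A₅: k=2: 0+14000+31·7·27=19859; k=3: 4991+24840+31·23·27=49082; k=4: 15120+0+31·40·27=48600 → min 19859 | A₃..A₆: k=3: 0+46575+7·23·35=52210; k=4: 6440+37800+7·40·35=54040; k=5: 14000+0+7·27·35=20615 → min 20615.
Length 5: A₁..A₅: k=1: 0+19859+4·31·27=23207; k=2: 868+14000+4·7·27=15624; k=3: 1512+24840+4·23·27=28836; k=4: 5192+0+4·40·27=9512 → min 9512 | A₂..A₆: k=2: 0+20615+31·7·35=28210; k=3: 4991+46575+31·23·35=76521; k=4: 15120+37800+31·40·35=96320; k=5: 19859+0+31·27·35=49154 → min 28210.
Top-level splits: k=1: (A₁..A₁)·(A₂..A₆) → 0+28210+4·31·35 = 32550; k=2: (A₁..A₂)·(A₃..A₆) → 868+20615+4·7·35 = 22463; k=3: (A₁..A₃)·(A₄..A₆) → 1512+46575+4·23·35 = 51307; k=4: (A₁..A₄)·(A₅..A₆) → 5192+37800+4·40·35 = 48592; k=5: (A₁..A₅)·(A₆..A₆) → 9512+0+4·27·35 = 13292.
Best split is after A₅, i.e. k = 5.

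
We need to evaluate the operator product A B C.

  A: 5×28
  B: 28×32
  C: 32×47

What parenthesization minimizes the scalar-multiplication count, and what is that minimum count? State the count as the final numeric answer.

(A (B C)): cost 48692.
((A B) C): cost 12000.
Optimal: ((A B) C) with cost 12000.

12000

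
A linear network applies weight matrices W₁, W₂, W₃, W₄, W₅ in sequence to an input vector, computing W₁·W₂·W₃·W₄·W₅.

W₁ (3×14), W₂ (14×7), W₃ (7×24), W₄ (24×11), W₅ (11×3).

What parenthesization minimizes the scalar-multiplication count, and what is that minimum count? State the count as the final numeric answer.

1653

Adjacent pairs: W₁W₂ = 3·14·7 = 294; W₂W₃ = 14·7·24 = 2352; W₃W₄ = 7·24·11 = 1848; W₄W₅ = 24·11·3 = 792.
Length 3: W₁..W₃: k=1: 0+2352+3·14·24=3360; k=2: 294+0+3·7·24=798 → min 798 | W₂..W₄: k=2: 0+1848+14·7·11=2926; k=3: 2352+0+14·24·11=6048 → min 2926 | W₃..W₅: k=3: 0+792+7·24·3=1296; k=4: 1848+0+7·11·3=2079 → min 1296.
Length 4: W₁..W₄: k=1: 0+2926+3·14·11=3388; k=2: 294+1848+3·7·11=2373; k=3: 798+0+3·24·11=1590 → min 1590 | W₂..W₅: k=2: 0+1296+14·7·3=1590; k=3: 2352+792+14·24·3=4152; k=4: 2926+0+14·11·3=3388 → min 1590.
Length 5: W₁..W₅: k=1: 0+1590+3·14·3=1716; k=2: 294+1296+3·7·3=1653; k=3: 798+792+3·24·3=1806; k=4: 1590+0+3·11·3=1689 → min 1653.
Optimal parenthesization: ((W₁·W₂)·(W₃·(W₄·W₅))) with cost 1653.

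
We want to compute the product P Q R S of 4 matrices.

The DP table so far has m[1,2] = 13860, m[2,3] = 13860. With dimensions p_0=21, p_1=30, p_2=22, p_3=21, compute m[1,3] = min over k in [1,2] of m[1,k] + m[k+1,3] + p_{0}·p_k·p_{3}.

23562

m[1,3] = min over k∈[1,2] of m[1,k]+m[k+1,3]+p_{0}·p_k·p_{3}.
k=1: 0 + 13860 + 21·30·21 = 27090; k=2: 13860 + 0 + 21·22·21 = 23562.
Minimum: 23562 at k=2.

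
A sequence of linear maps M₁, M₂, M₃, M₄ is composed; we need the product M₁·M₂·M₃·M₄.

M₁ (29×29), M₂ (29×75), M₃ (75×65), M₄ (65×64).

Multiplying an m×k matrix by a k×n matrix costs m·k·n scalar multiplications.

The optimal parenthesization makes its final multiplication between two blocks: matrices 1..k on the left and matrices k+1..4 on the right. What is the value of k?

Adjacent pairs: M₁M₂ = 29·29·75 = 63075; M₂M₃ = 29·75·65 = 141375; M₃M₄ = 75·65·64 = 312000.
Length 3: M₁..M₃: k=1: 0+141375+29·29·65=196040; k=2: 63075+0+29·75·65=204450 → min 196040 | M₂..M₄: k=2: 0+312000+29·75·64=451200; k=3: 141375+0+29·65·64=262015 → min 262015.
Top-level splits: k=1: (M₁..M₁)·(M₂..M₄) → 0+262015+29·29·64 = 315839; k=2: (M₁..M₂)·(M₃..M₄) → 63075+312000+29·75·64 = 514275; k=3: (M₁..M₃)·(M₄..M₄) → 196040+0+29·65·64 = 316680.
Best split is after M₁, i.e. k = 1.

1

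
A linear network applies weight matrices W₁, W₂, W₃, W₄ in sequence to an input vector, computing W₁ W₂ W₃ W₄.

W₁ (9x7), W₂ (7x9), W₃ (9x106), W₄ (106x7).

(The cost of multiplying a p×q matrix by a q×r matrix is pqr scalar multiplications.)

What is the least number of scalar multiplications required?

7560

Adjacent pairs: W₁W₂ = 9·7·9 = 567; W₂W₃ = 7·9·106 = 6678; W₃W₄ = 9·106·7 = 6678.
Length 3: W₁..W₃: k=1: 0+6678+9·7·106=13356; k=2: 567+0+9·9·106=9153 → min 9153 | W₂..W₄: k=2: 0+6678+7·9·7=7119; k=3: 6678+0+7·106·7=11872 → min 7119.
Length 4: W₁..W₄: k=1: 0+7119+9·7·7=7560; k=2: 567+6678+9·9·7=7812; k=3: 9153+0+9·106·7=15831 → min 7560.
Optimal order: (W₁ (W₂ (W₃ W₄))) with cost 7560.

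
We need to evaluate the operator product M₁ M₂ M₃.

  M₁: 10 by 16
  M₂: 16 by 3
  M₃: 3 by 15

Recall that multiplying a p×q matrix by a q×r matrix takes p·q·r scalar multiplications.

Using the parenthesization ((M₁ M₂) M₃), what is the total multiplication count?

(M₁ M₂): 10×16 by 16×3 → 10×3, cost 10·16·3 = 480
((M₁ M₂) M₃): 10×3 by 3×15 → 10×15, cost 10·3·15 = 450; cumulative 930
Total: 930 scalar multiplications.

930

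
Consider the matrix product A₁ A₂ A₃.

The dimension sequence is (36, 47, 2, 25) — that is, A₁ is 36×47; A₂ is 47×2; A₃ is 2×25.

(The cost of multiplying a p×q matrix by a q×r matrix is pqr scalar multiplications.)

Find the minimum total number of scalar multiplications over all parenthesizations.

5184

Order (A₁ (A₂ A₃)): (A₂ A₃): 47×2 by 2×25 → 47×25, cost 47·2·25 = 2350; (A₁ (A₂ A₃)): 36×47 by 47×25 → 36×25, cost 36·47·25 = 42300; cumulative 44650. Total 44650.
Order ((A₁ A₂) A₃): (A₁ A₂): 36×47 by 47×2 → 36×2, cost 36·47·2 = 3384; ((A₁ A₂) A₃): 36×2 by 2×25 → 36×25, cost 36·2·25 = 1800; cumulative 5184. Total 5184.
Minimum: 5184.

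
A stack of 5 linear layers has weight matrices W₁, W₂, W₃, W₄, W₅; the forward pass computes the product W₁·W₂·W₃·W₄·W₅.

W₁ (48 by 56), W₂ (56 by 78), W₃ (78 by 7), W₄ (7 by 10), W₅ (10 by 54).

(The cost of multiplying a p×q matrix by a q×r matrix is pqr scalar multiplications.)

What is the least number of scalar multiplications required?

Adjacent pairs: W₁W₂ = 48·56·78 = 209664; W₂W₃ = 56·78·7 = 30576; W₃W₄ = 78·7·10 = 5460; W₄W₅ = 7·10·54 = 3780.
Length 3: W₁..W₃: k=1: 0+30576+48·56·7=49392; k=2: 209664+0+48·78·7=235872 → min 49392 | W₂..W₄: k=2: 0+5460+56·78·10=49140; k=3: 30576+0+56·7·10=34496 → min 34496 | W₃..W₅: k=3: 0+3780+78·7·54=33264; k=4: 5460+0+78·10·54=47580 → min 33264.
Length 4: W₁..W₄: k=1: 0+34496+48·56·10=61376; k=2: 209664+5460+48·78·10=252564; k=3: 49392+0+48·7·10=52752 → min 52752 | W₂..W₅: k=2: 0+33264+56·78·54=269136; k=3: 30576+3780+56·7·54=55524; k=4: 34496+0+56·10·54=64736 → min 55524.
Length 5: W₁..W₅: k=1: 0+55524+48·56·54=200676; k=2: 209664+33264+48·78·54=445104; k=3: 49392+3780+48·7·54=71316; k=4: 52752+0+48·10·54=78672 → min 71316.
Optimal order: ((W₁·(W₂·W₃))·(W₄·W₅)) with cost 71316.

71316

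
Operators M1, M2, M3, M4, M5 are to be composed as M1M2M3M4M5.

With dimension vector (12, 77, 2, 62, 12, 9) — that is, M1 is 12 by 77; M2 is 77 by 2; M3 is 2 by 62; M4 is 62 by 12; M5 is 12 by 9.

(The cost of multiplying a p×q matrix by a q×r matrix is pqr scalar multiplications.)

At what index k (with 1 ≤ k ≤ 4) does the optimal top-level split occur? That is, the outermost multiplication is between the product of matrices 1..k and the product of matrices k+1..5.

Adjacent pairs: M1M2 = 12·77·2 = 1848; M2M3 = 77·2·62 = 9548; M3M4 = 2·62·12 = 1488; M4M5 = 62·12·9 = 6696.
Length 3: M1..M3: k=1: 0+9548+12·77·62=66836; k=2: 1848+0+12·2·62=3336 → min 3336 | M2..M4: k=2: 0+1488+77·2·12=3336; k=3: 9548+0+77·62·12=66836 → min 3336 | M3..M5: k=3: 0+6696+2·62·9=7812; k=4: 1488+0+2·12·9=1704 → min 1704.
Length 4: M1..M4: k=1: 0+3336+12·77·12=14424; k=2: 1848+1488+12·2·12=3624; k=3: 3336+0+12·62·12=12264 → min 3624 | M2..M5: k=2: 0+1704+77·2·9=3090; k=3: 9548+6696+77·62·9=59210; k=4: 3336+0+77·12·9=11652 → min 3090.
Top-level splits: k=1: (M1..M1)·(M2..M5) → 0+3090+12·77·9 = 11406; k=2: (M1..M2)·(M3..M5) → 1848+1704+12·2·9 = 3768; k=3: (M1..M3)·(M4..M5) → 3336+6696+12·62·9 = 16728; k=4: (M1..M4)·(M5..M5) → 3624+0+12·12·9 = 4920.
Best split is after M2, i.e. k = 2.

2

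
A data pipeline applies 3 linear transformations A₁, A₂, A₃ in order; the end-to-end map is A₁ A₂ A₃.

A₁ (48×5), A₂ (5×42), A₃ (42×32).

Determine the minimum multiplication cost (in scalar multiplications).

Order (A₁ (A₂ A₃)): (A₂ A₃): 5×42 by 42×32 → 5×32, cost 5·42·32 = 6720; (A₁ (A₂ A₃)): 48×5 by 5×32 → 48×32, cost 48·5·32 = 7680; cumulative 14400. Total 14400.
Order ((A₁ A₂) A₃): (A₁ A₂): 48×5 by 5×42 → 48×42, cost 48·5·42 = 10080; ((A₁ A₂) A₃): 48×42 by 42×32 → 48×32, cost 48·42·32 = 64512; cumulative 74592. Total 74592.
Minimum: 14400.

14400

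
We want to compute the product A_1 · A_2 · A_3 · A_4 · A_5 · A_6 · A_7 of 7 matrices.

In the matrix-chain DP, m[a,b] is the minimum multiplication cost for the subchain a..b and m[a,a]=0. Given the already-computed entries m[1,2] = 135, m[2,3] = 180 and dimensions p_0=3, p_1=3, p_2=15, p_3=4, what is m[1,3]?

216

m[1,3] = min over k∈[1,2] of m[1,k]+m[k+1,3]+p_{0}·p_k·p_{3}.
k=1: 0 + 180 + 3·3·4 = 216; k=2: 135 + 0 + 3·15·4 = 315.
Minimum: 216 at k=1.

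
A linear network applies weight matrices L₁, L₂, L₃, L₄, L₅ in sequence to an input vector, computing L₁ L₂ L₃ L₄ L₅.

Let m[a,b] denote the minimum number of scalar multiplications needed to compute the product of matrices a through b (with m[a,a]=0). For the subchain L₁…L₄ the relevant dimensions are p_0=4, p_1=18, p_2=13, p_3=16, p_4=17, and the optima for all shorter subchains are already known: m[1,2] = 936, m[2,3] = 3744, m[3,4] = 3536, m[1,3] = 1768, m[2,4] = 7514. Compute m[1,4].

m[1,4] = min over k∈[1,3] of m[1,k]+m[k+1,4]+p_{0}·p_k·p_{4}.
k=1: 0 + 7514 + 4·18·17 = 8738; k=2: 936 + 3536 + 4·13·17 = 5356; k=3: 1768 + 0 + 4·16·17 = 2856.
Minimum: 2856 at k=3.

2856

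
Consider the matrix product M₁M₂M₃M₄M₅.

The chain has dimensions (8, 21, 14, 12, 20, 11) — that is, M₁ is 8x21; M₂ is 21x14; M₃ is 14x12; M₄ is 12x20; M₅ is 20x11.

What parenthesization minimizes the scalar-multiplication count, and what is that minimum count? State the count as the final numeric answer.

7376

Adjacent pairs: M₁M₂ = 8·21·14 = 2352; M₂M₃ = 21·14·12 = 3528; M₃M₄ = 14·12·20 = 3360; M₄M₅ = 12·20·11 = 2640.
Length 3: M₁..M₃: k=1: 0+3528+8·21·12=5544; k=2: 2352+0+8·14·12=3696 → min 3696 | M₂..M₄: k=2: 0+3360+21·14·20=9240; k=3: 3528+0+21·12·20=8568 → min 8568 | M₃..M₅: k=3: 0+2640+14·12·11=4488; k=4: 3360+0+14·20·11=6440 → min 4488.
Length 4: M₁..M₄: k=1: 0+8568+8·21·20=11928; k=2: 2352+3360+8·14·20=7952; k=3: 3696+0+8·12·20=5616 → min 5616 | M₂..M₅: k=2: 0+4488+21·14·11=7722; k=3: 3528+2640+21·12·11=8940; k=4: 8568+0+21·20·11=13188 → min 7722.
Length 5: M₁..M₅: k=1: 0+7722+8·21·11=9570; k=2: 2352+4488+8·14·11=8072; k=3: 3696+2640+8·12·11=7392; k=4: 5616+0+8·20·11=7376 → min 7376.
Optimal parenthesization: ((((M₁M₂)M₃)M₄)M₅) with cost 7376.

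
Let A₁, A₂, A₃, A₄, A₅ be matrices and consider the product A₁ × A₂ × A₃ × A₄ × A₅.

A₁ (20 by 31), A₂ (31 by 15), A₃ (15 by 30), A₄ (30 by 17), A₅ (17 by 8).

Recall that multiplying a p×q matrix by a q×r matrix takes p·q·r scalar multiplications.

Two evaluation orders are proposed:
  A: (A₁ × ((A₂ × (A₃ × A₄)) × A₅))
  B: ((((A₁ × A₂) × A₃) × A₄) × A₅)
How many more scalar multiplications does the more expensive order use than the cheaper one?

6489

Order A = (A₁ × ((A₂ × (A₃ × A₄)) × A₅)): (A₃ × A₄): 15×30 by 30×17 → 15×17, cost 15·30·17 = 7650; (A₂ × (A₃ × A₄)): 31×15 by 15×17 → 31×17, cost 31·15·17 = 7905; cumulative 15555; ((A₂ × (A₃ × A₄)) × A₅): 31×17 by 17×8 → 31×8, cost 31·17·8 = 4216; cumulative 19771; (A₁ × ((A₂ × (A₃ × A₄)) × A₅)): 20×31 by 31×8 → 20×8, cost 20·31·8 = 4960; cumulative 24731. Total 24731.
Order B = ((((A₁ × A₂) × A₃) × A₄) × A₅): (A₁ × A₂): 20×31 by 31×15 → 20×15, cost 20·31·15 = 9300; ((A₁ × A₂) × A₃): 20×15 by 15×30 → 20×30, cost 20·15·30 = 9000; cumulative 18300; (((A₁ × A₂) × A₃) × A₄): 20×30 by 30×17 → 20×17, cost 20·30·17 = 10200; cumulative 28500; ((((A₁ × A₂) × A₃) × A₄) × A₅): 20×17 by 17×8 → 20×8, cost 20·17·8 = 2720; cumulative 31220. Total 31220.
Difference: |24731 − 31220| = 6489.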